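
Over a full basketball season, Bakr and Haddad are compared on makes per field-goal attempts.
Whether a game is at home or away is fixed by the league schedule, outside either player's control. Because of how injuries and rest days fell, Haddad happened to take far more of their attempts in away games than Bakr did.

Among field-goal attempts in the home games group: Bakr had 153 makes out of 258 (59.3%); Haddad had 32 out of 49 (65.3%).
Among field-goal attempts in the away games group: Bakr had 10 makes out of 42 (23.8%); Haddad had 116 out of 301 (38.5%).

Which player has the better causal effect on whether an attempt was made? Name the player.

Haddad is higher inside every game venue stratum but Bakr is higher in aggregate. Whether to stratify depends on how game venue relates to the player.
Game venue is set before the player has any effect — it is not caused by the player — and it independently drives the outcome. That makes it a confounder, so the causal comparison is within game venue levels.
Within each level — home games: 59.3% vs 65.3%; away games: 23.8% vs 38.5% — Haddad is higher every time.

Haddad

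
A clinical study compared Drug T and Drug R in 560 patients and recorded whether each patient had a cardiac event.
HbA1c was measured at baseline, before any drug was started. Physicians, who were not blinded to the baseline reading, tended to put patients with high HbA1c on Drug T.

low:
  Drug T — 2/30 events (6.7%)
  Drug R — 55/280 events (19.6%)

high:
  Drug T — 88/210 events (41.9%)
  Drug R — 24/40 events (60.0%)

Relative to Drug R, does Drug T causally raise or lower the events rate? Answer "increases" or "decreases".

decreases

The stratified and pooled comparisons disagree (Drug T wins within each HbA1c; Drug R wins overall), so the answer turns on the causal role of HbA1c.
HbA1c satisfies the back-door criterion: it is not a descendant of the drug, and it blocks the spurious path from drug to outcome. Adjusting for it (i.e., using the within-HbA1c rates) gives the causal effect.
Within each level — low: 6.7% vs 19.6%; high: 41.9% vs 60.0% — Drug T is lower every time.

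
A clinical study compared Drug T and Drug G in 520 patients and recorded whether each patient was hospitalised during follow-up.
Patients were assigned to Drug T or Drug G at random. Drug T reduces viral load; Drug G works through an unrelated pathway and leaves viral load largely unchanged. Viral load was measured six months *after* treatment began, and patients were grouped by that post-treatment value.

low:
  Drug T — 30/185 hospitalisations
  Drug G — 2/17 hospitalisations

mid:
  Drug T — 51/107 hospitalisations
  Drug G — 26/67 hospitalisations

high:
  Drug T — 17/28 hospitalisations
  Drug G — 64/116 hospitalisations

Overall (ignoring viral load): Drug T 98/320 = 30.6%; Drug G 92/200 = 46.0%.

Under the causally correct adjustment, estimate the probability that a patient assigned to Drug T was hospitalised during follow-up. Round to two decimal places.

0.31

The stratified and pooled comparisons disagree (Drug G wins within each viral load; Drug T wins overall), so the answer turns on the causal role of viral load.
The distribution of viral load is itself part of what the drug does — it is an intermediate outcome. Holding it fixed would remove that part of the effect; the total effect is the pooled difference.
So P(outcome | do(Drug T)) is just the pooled rate for Drug T: 98/320 = 0.306.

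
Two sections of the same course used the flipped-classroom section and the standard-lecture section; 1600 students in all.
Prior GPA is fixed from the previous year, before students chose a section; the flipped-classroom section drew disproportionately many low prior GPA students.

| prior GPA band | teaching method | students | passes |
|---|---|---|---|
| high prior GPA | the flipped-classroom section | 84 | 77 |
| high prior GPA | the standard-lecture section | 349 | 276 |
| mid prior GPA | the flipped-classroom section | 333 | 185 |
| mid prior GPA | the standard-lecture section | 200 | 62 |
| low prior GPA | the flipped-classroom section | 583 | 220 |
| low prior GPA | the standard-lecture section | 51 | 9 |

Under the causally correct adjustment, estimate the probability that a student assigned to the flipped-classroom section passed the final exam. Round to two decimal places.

Prior GPA band differs across teaching methods for reasons unrelated to any effect of the teaching method itself, and it separately predicts the outcome — a classic confounder. We must compare within prior GPA band levels.
Standardising the flipped-classroom section to the population prior GPA band mix: 0.271·77/84 + 0.333·185/333 + 0.396·220/583 = 0.583.

0.58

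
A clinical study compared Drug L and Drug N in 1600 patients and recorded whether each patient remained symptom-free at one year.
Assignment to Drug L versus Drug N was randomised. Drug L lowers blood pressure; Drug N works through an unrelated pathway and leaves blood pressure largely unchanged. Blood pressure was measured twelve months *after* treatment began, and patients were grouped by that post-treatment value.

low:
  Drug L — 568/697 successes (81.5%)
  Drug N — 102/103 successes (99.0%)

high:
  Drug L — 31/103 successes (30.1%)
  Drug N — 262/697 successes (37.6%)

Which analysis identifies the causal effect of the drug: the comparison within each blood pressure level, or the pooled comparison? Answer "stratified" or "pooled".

The stratified and pooled comparisons disagree (Drug N wins within each blood pressure; Drug L wins overall), so the answer turns on the causal role of blood pressure.
The distribution of blood pressure is itself part of what the drug does — it is an intermediate outcome. Holding it fixed would remove that part of the effect; the total effect is the pooled difference.
Pooled: Drug L 74.9% vs Drug N 45.5%; Drug L is higher overall.

pooled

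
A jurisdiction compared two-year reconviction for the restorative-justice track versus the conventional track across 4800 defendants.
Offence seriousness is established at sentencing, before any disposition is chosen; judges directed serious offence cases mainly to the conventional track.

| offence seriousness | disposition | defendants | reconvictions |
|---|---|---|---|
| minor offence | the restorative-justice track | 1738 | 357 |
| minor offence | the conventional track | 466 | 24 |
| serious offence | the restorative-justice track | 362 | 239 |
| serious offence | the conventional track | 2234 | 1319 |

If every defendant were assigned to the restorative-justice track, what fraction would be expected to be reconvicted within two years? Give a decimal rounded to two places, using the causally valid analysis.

0.45

The stratified and pooled comparisons disagree (the conventional track wins within each offence seriousness; the restorative-justice track wins overall), so the answer turns on the causal role of offence seriousness.
Offence seriousness differs across dispositions for reasons unrelated to any effect of the disposition itself, and it separately predicts the outcome — a classic confounder. We must compare within offence seriousness levels.
Standardising the restorative-justice track to the population offence seriousness mix: 0.459·357/1738 + 0.541·239/362 = 0.451.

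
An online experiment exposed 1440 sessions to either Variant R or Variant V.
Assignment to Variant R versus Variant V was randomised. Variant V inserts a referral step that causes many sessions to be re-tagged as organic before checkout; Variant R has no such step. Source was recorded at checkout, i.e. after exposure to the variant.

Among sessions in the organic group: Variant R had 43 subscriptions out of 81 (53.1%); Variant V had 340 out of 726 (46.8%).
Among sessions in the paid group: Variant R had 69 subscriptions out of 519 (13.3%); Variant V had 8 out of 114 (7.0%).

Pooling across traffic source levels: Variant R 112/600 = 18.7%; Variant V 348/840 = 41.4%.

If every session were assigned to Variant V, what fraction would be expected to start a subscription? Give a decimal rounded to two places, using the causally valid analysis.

Traffic source is downstream of the variant. One should not condition on a consequence of treatment, so the overall rates are the right comparison.
So P(outcome | do(Variant V)) is just the pooled rate for Variant V: 348/840 = 0.414.

0.41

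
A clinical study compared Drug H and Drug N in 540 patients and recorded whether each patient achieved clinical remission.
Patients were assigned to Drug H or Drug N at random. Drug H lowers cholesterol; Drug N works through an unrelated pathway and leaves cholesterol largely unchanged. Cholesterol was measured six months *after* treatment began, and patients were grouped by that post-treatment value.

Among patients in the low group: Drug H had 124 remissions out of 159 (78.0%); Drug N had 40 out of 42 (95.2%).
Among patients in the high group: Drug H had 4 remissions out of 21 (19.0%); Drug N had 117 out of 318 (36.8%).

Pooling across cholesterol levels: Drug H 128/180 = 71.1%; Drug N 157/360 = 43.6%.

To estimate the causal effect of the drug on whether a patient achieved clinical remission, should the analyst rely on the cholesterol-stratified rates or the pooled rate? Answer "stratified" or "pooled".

pooled

The distribution of cholesterol is itself part of what the drug does — it is an intermediate outcome. Holding it fixed would remove that part of the effect; the total effect is the pooled difference.
Pooled: Drug H 71.1% vs Drug N 43.6%; Drug H is higher overall.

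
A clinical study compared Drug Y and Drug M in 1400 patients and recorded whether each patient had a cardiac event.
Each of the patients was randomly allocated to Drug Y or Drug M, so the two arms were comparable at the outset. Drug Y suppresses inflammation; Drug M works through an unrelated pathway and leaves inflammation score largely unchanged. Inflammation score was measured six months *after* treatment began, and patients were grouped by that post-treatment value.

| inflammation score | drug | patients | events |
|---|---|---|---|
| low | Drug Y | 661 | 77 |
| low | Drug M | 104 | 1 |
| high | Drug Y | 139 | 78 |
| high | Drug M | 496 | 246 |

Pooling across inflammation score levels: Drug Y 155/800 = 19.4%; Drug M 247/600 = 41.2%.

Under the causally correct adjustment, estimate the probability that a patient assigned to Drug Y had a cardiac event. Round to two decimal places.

0.19

Within every inflammation score level Drug M has the lower rate, yet pooled Drug Y does — Simpson's reversal.
Because the drug influences inflammation score, inflammation score is a post-treatment mediator, not a confounder. Stratifying on it would bias the estimate; the causal effect is the crude pooled difference.
So P(outcome | do(Drug Y)) is just the pooled rate for Drug Y: 155/800 = 0.194.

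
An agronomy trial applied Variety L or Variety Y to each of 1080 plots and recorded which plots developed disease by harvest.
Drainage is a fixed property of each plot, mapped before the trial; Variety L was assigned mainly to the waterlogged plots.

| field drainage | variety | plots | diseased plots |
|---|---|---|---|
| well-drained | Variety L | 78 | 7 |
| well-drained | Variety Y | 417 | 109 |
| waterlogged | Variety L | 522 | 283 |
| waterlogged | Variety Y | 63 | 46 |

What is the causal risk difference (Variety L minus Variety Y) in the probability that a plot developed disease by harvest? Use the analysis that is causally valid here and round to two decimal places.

Within every field drainage level Variety L has the lower rate, yet pooled Variety Y does — Simpson's reversal.
Field drainage satisfies the back-door criterion: it is not a descendant of the variety, and it blocks the spurious path from variety to outcome. Adjusting for it (i.e., using the within-field drainage rates) gives the causal effect.
Adjusting over the population distribution of field drainage: 0.458·(0.090−0.261) + 0.542·(0.542−0.730) = -0.181.

-0.18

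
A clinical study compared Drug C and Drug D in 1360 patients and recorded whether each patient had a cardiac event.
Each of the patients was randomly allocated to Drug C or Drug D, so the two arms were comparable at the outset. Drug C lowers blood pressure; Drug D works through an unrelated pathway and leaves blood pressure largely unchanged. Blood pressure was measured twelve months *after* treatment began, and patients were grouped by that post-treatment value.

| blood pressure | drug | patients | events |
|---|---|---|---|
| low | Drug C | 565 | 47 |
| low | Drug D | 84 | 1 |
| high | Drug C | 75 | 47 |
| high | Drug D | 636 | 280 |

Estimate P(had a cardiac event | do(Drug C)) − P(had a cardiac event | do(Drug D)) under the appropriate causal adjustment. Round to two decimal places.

-0.24

Stratifying would compare drugs among patients the drugs themselves sorted into blood pressure groups — a form of selection on an intermediate. The unconditioned pooled rates give the total causal effect.
The causal difference is the pooled difference: 0.147 − 0.390 = -0.243.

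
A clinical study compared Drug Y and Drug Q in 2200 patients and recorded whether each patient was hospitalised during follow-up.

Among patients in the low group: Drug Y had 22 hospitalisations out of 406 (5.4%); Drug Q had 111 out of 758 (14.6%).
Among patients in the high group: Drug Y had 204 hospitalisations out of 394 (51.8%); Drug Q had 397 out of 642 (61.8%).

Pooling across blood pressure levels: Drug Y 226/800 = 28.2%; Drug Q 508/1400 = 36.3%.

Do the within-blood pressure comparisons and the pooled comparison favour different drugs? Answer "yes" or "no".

no

Within each blood pressure level (low 5.4% vs 14.6%; high 51.8% vs 61.8%), Drug Y has the lower rate every time. Pooled: 28.2% vs 36.3% — Drug Y has the lower rate overall. They agree.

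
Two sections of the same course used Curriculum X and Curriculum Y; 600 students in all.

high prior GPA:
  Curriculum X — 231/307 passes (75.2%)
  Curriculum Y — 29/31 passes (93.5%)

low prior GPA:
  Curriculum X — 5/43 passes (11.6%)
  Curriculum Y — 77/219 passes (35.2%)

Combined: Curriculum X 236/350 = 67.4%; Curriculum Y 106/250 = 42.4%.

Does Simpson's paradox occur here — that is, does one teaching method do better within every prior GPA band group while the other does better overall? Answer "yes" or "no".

yes

Within each prior GPA band level (high prior GPA 75.2% vs 93.5%; low prior GPA 11.6% vs 35.2%), Curriculum Y has the higher rate every time. Pooled: 67.4% vs 42.4% — Curriculum X has the higher rate overall. The two comparisons disagree.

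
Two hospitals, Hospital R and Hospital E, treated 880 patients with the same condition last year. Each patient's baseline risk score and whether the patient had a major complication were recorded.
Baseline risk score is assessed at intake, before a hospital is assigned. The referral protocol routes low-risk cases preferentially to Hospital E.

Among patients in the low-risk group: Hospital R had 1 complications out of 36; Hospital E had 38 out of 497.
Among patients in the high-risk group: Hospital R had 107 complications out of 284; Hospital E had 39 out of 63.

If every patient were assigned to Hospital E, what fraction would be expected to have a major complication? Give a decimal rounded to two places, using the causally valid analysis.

Baseline risk score satisfies the back-door criterion: it is not a descendant of the hospital, and it blocks the spurious path from hospital to outcome. Adjusting for it (i.e., using the within-baseline risk score rates) gives the causal effect.
Standardising Hospital E to the population baseline risk score mix: 0.606·38/497 + 0.394·39/63 = 0.290.

0.29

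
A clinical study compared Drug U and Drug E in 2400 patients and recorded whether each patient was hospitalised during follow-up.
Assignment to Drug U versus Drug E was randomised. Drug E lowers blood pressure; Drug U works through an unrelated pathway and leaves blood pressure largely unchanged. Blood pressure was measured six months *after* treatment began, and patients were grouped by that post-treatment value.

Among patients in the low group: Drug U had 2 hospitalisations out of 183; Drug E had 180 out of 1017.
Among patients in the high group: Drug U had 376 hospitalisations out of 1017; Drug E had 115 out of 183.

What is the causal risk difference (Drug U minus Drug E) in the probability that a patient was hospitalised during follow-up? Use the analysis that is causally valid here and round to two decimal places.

The stratified and pooled comparisons disagree (Drug U wins within each blood pressure; Drug E wins overall), so the answer turns on the causal role of blood pressure.
Blood pressure lies on the pathway drug → blood pressure → outcome, so adjusting for it blocks the indirect effect. For the total causal effect of drug, use the unadjusted pooled rates.
The causal difference is the pooled difference: 0.315 − 0.246 = +0.069.

+0.07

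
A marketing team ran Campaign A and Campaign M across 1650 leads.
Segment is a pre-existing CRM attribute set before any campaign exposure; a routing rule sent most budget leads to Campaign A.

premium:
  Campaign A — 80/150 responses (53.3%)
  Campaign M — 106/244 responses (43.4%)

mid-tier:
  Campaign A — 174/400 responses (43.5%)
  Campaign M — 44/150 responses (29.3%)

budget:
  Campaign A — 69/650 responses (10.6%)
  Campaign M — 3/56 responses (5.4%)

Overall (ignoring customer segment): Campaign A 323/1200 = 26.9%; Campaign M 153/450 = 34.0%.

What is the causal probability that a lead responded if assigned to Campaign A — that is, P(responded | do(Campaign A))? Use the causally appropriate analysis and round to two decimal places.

0.32

Since customer segment is a pre-existing factor (not a product of the campaign) and it affects the outcome on its own, it is a confounder. The stratified rates, not the pooled rate, identify the causal effect.
Standardising Campaign A to the population customer segment mix: 0.239·80/150 + 0.333·174/400 + 0.428·69/650 = 0.318.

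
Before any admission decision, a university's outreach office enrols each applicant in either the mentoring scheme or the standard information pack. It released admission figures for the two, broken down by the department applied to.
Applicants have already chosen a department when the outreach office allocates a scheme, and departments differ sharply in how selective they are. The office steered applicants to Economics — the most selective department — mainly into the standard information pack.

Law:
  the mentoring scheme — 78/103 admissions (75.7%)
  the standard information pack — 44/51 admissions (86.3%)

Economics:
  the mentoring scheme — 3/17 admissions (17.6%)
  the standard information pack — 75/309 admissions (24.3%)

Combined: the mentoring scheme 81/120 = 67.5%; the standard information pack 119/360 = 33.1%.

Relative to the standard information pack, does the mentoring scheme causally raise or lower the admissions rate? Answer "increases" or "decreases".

The department-specific comparison favours the standard information pack throughout, but the pooled figures favour the mentoring scheme. The question is whether to condition on department.
The imbalance in department arose from how applicants were allocated, not from anything the outreach scheme did; and department independently affects the outcome. The pooled gap is confounded — condition on department.
Within each level — Law: 75.7% vs 86.3%; Economics: 17.6% vs 24.3% — the standard information pack is higher every time.

decreases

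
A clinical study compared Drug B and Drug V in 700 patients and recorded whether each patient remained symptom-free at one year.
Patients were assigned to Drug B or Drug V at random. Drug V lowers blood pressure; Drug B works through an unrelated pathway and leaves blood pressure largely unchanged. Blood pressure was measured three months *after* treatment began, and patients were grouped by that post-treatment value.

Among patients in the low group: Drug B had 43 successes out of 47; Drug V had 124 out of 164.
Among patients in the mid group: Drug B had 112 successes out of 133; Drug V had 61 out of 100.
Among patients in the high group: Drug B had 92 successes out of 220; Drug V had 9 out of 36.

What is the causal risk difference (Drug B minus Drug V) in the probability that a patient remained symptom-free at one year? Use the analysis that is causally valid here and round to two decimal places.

-0.03

Within every blood pressure level Drug B has the higher rate, yet pooled Drug V does — Simpson's reversal.
Blood pressure here is a post-treatment variable shaped by the drug; conditioning on it would introduce bias rather than remove it. The overall comparison is the causal one.
The causal difference is the pooled difference: 0.618 − 0.647 = -0.029.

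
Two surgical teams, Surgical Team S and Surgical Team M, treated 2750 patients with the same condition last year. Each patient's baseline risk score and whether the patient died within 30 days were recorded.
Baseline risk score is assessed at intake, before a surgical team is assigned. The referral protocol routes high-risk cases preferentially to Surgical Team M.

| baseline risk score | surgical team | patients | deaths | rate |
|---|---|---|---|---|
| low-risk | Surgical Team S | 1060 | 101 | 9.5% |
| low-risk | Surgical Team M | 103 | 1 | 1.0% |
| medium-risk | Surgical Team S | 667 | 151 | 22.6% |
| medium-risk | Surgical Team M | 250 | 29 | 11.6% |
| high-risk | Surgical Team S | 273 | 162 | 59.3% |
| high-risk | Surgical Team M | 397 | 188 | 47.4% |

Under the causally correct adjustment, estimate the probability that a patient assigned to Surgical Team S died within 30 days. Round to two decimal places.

0.26

Within every baseline risk score level Surgical Team M has the lower rate, yet pooled Surgical Team S does — Simpson's reversal.
Nothing the surgical team does changes baseline risk score; the imbalance is an allocation artefact. With baseline risk score also predicting the outcome, the pooled figure is confounded, and the within-stratum comparison is the causal one.
Standardising Surgical Team S to the population baseline risk score mix: 0.423·101/1060 + 0.333·151/667 + 0.244·162/273 = 0.260.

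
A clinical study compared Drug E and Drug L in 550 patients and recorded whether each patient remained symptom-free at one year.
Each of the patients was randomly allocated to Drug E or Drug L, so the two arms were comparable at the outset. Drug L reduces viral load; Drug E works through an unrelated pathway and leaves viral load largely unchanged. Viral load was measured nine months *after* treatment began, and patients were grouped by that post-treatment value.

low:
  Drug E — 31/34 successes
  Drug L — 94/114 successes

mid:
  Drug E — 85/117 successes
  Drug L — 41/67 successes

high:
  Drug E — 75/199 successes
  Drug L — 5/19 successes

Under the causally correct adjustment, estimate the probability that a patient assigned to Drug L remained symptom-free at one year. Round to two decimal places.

Drug E is higher inside every viral load stratum but Drug L is higher in aggregate. Whether to stratify depends on how viral load relates to the drug.
Viral load here is a post-treatment variable shaped by the drug; conditioning on it would introduce bias rather than remove it. The overall comparison is the causal one.
So P(outcome | do(Drug L)) is just the pooled rate for Drug L: 140/200 = 0.700.

0.70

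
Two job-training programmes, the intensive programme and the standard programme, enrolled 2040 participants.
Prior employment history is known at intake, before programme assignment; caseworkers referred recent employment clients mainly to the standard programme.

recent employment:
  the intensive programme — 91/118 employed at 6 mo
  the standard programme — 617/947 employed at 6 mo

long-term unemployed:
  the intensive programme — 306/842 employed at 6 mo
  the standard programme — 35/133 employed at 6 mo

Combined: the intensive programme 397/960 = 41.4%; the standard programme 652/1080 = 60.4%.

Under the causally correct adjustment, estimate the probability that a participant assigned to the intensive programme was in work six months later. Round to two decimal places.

0.58

Nothing the programme does changes prior employment history; the imbalance is an allocation artefact. With prior employment history also predicting the outcome, the pooled figure is confounded, and the within-stratum comparison is the causal one.
Standardising the intensive programme to the population prior employment history mix: 0.522·91/118 + 0.478·306/842 = 0.576.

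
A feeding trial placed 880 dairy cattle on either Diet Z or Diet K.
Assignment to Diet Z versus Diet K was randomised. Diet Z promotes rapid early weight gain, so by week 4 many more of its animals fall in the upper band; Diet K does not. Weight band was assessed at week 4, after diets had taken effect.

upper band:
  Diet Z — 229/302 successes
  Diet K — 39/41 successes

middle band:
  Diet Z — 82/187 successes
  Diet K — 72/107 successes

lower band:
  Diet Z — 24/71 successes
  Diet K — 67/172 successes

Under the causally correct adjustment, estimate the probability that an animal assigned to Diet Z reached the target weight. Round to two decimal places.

Because the diet influences week-4 weight band, week-4 weight band is a post-treatment mediator, not a confounder. Stratifying on it would bias the estimate; the causal effect is the crude pooled difference.
So P(outcome | do(Diet Z)) is just the pooled rate for Diet Z: 335/560 = 0.598.

0.60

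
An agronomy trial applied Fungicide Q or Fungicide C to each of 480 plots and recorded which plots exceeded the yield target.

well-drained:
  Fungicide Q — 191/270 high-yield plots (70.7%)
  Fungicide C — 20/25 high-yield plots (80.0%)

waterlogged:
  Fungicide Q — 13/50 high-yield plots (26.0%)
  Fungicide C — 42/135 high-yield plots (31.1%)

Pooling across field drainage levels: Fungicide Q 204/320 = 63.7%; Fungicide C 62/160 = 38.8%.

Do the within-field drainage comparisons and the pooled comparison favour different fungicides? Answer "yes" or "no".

Within each field drainage level (well-drained 70.7% vs 80.0%; waterlogged 26.0% vs 31.1%), Fungicide C has the higher rate every time. Pooled: 63.7% vs 38.8% — Fungicide Q has the higher rate overall. The two comparisons disagree.

yes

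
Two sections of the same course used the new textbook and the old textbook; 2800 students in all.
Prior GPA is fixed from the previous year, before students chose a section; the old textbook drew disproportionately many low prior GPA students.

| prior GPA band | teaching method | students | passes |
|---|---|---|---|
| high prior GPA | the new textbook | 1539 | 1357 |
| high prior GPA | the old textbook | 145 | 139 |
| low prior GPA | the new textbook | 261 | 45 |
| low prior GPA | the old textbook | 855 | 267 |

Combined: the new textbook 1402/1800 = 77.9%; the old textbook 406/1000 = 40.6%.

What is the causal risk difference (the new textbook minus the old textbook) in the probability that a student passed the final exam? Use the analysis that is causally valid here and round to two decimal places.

-0.10

Here prior GPA band is a common cause — it drives both which teaching method a case falls under and the outcome. The crude comparison mixes populations; the stratum-specific rates are the causally relevant ones.
Adjusting over the population distribution of prior GPA band: 0.601·(0.882−0.959) + 0.399·(0.172−0.312) = -0.102.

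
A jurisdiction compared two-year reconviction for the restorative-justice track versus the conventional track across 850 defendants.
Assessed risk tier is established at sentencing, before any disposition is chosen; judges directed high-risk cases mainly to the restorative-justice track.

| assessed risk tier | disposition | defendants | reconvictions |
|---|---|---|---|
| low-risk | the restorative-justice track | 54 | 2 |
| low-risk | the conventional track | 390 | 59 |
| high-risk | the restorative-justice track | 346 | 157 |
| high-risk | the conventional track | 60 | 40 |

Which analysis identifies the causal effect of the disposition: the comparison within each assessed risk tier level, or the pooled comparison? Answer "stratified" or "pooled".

stratified

Here assessed risk tier is a common cause — it drives both which disposition a case falls under and the outcome. The crude comparison mixes populations; the stratum-specific rates are the causally relevant ones.
Within each level — low-risk: 3.7% vs 15.1%; high-risk: 45.4% vs 66.7% — the restorative-justice track is lower every time.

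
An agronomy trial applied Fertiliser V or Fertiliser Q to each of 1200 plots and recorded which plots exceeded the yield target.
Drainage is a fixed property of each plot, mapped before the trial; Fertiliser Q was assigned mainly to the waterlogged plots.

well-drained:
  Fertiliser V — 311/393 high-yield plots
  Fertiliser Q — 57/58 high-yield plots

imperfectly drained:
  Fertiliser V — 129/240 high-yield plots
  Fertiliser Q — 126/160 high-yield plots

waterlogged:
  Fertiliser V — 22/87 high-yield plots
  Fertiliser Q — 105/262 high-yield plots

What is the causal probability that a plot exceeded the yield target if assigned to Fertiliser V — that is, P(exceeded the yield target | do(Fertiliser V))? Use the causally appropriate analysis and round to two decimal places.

0.55

The field drainage-specific comparison favours Fertiliser Q throughout, but the pooled figures favour Fertiliser V. The question is whether to condition on field drainage.
Field drainage is set before the fertiliser has any effect — it is not caused by the fertiliser — and it independently drives the outcome. That makes it a confounder, so the causal comparison is within field drainage levels.
Standardising Fertiliser V to the population field drainage mix: 0.376·311/393 + 0.333·129/240 + 0.291·22/87 = 0.550.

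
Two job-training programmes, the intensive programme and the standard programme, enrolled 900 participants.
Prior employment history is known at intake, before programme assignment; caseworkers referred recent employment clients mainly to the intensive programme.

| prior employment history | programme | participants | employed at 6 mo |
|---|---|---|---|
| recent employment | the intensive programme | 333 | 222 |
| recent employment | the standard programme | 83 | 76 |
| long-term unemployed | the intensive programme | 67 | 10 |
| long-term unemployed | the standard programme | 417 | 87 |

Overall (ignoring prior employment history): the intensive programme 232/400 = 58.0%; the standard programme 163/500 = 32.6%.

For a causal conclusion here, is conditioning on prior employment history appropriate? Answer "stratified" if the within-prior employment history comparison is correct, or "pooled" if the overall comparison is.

stratified

Nothing the programme does changes prior employment history; the imbalance is an allocation artefact. With prior employment history also predicting the outcome, the pooled figure is confounded, and the within-stratum comparison is the causal one.
Within each level — recent employment: 66.7% vs 91.6%; long-term unemployed: 14.9% vs 20.9% — the standard programme is higher every time.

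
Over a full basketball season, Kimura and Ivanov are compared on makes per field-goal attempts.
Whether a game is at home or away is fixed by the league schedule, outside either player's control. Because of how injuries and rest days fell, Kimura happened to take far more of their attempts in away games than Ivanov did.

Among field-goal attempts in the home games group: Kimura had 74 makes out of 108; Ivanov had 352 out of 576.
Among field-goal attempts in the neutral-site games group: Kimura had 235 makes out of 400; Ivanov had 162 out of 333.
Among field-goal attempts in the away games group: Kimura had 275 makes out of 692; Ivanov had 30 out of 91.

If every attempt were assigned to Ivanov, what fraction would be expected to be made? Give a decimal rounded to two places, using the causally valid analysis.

Nothing the player does changes game venue; the imbalance is an allocation artefact. With game venue also predicting the outcome, the pooled figure is confounded, and the within-stratum comparison is the causal one.
Standardising Ivanov to the population game venue mix: 0.311·352/576 + 0.333·162/333 + 0.356·30/91 = 0.469.

0.47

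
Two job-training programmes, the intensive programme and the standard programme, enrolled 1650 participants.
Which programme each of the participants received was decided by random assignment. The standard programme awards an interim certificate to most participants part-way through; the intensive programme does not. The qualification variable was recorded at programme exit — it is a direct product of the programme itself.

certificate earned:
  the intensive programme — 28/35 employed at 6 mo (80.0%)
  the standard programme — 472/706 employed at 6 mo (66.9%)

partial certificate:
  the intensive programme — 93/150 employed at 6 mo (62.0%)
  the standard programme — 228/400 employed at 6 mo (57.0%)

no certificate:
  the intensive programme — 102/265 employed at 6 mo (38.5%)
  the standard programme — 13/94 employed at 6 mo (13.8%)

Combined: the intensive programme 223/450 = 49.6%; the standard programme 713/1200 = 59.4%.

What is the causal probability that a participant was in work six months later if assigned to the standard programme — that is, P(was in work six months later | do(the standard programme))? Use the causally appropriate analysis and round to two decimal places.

Qualification attained during the programme is recorded after the programme and is itself shifted by it — it sits on the causal path from programme to outcome. Conditioning on a mediator would strip out part of the effect we want; the pooled comparison gives the total causal effect.
So P(outcome | do(the standard programme)) is just the pooled rate for the standard programme: 713/1200 = 0.594.

0.59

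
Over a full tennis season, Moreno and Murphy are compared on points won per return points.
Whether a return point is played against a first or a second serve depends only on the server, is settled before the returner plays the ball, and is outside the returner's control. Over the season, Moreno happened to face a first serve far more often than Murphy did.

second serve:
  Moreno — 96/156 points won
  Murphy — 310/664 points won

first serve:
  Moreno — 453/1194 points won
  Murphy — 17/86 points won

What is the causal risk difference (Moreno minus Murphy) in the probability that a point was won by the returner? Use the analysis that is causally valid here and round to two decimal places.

+0.17

Nothing the player does changes serve type; the imbalance is an allocation artefact. With serve type also predicting the outcome, the pooled figure is confounded, and the within-stratum comparison is the causal one.
Adjusting over the population distribution of serve type: 0.390·(0.615−0.467) + 0.610·(0.379−0.198) = +0.169.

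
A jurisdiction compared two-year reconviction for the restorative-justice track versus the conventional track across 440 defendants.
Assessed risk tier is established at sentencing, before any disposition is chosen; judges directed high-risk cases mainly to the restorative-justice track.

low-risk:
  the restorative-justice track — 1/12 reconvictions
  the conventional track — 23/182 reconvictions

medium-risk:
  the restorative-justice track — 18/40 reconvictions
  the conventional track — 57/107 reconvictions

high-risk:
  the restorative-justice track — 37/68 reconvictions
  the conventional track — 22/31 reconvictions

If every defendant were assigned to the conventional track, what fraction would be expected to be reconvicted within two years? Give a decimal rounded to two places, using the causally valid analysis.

0.39

The imbalance in assessed risk tier arose from how defendants were allocated, not from anything the disposition did; and assessed risk tier independently affects the outcome. The pooled gap is confounded — condition on assessed risk tier.
Standardising the conventional track to the population assessed risk tier mix: 0.441·23/182 + 0.334·57/107 + 0.225·22/31 = 0.393.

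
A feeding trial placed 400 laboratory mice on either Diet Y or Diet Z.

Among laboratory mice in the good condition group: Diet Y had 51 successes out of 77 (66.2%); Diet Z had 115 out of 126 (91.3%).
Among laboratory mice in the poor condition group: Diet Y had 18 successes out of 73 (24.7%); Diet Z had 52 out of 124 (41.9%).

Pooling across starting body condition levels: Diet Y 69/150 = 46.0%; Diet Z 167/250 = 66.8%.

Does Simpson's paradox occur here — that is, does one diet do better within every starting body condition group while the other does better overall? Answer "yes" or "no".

no

Within each starting body condition level (good condition 66.2% vs 91.3%; poor condition 24.7% vs 41.9%), Diet Z has the higher rate every time. Pooled: 46.0% vs 66.8% — Diet Z has the higher rate overall. They agree.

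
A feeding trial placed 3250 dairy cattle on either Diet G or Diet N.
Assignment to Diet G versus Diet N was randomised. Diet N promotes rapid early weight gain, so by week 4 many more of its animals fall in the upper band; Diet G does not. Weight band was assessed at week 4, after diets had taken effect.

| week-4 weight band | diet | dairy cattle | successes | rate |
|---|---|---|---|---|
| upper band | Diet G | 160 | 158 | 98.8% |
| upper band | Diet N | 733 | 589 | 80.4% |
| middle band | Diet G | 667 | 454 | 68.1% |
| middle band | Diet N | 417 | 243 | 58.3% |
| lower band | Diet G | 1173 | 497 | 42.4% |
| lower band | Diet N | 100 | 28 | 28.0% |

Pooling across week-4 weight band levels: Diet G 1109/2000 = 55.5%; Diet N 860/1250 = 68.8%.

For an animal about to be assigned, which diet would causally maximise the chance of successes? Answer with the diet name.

Diet N

Because the diet influences week-4 weight band, week-4 weight band is a post-treatment mediator, not a confounder. Stratifying on it would bias the estimate; the causal effect is the crude pooled difference.
Pooled: Diet G 55.5% vs Diet N 68.8%; Diet N is higher overall.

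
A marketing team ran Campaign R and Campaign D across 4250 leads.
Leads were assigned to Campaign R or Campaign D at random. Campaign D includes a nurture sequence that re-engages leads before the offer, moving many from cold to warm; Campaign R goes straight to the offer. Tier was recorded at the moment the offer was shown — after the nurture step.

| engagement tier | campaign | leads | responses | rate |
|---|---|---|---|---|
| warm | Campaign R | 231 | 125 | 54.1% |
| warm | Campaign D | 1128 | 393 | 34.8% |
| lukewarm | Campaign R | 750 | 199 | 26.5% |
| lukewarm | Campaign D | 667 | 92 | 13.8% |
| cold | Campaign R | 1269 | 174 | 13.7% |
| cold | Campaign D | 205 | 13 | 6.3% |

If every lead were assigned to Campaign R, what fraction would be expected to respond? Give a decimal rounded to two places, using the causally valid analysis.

Campaign R is higher inside every engagement tier stratum but Campaign D is higher in aggregate. Whether to stratify depends on how engagement tier relates to the campaign.
Engagement tier here is a post-treatment variable shaped by the campaign; conditioning on it would introduce bias rather than remove it. The overall comparison is the causal one.
So P(outcome | do(Campaign R)) is just the pooled rate for Campaign R: 498/2250 = 0.221.

0.22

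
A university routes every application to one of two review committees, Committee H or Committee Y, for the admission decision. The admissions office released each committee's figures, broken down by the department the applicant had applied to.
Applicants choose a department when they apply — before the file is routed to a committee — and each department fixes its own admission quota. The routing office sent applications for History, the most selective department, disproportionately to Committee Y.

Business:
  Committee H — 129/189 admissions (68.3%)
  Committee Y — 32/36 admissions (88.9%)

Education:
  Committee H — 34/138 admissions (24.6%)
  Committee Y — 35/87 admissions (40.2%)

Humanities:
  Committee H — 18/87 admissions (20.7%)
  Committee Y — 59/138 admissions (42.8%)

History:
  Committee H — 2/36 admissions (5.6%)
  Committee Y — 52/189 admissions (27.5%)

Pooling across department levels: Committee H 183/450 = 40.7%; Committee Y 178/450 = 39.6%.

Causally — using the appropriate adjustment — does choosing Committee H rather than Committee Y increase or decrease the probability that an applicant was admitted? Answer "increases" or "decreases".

The department-specific comparison favours Committee Y throughout, but the pooled figures favour Committee H. The question is whether to condition on department.
Department differs across review committees for reasons unrelated to any effect of the review committee itself, and it separately predicts the outcome — a classic confounder. We must compare within department levels.
Within each level — Business: 68.3% vs 88.9%; Education: 24.6% vs 40.2%; Humanities: 20.7% vs 42.8%; History: 5.6% vs 27.5% — Committee Y is higher every time.

decreases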